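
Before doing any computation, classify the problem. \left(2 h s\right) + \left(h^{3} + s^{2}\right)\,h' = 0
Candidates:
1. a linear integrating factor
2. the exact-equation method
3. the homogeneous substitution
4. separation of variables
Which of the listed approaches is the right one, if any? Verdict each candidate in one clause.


Method: the exact-equation method — this form is already the differential of something: the matching mixed partials of 2 h s and h^{3} + s^{2} prove it.
- a linear integrating factor — the unknown enters nonlinearly (through a power, a denominator, or a transcendental function), which the linear integrating-factor recipe cannot absorb as-is — any repair would come from a preliminary substitution, not the factor.
- the exact-equation method: applicable, and directly so.
- the homogeneous substitution — the slope is not a function of the ratio of the variables alone.
- separation of variables: the two dependences are entangled, not a clean product of one-variable pieces.


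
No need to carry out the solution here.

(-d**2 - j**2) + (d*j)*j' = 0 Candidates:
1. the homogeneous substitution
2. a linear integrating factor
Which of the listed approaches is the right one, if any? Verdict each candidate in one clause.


Method: the homogeneous substitution — scaling d and j together leaves the slope fixed — it depends only on j/d, so substitute the ratio. This doubles as a Bernoulli equation in the unknown as written; the homogeneous route needs no setup at all.
- the homogeneous substitution: a fit — the right tool for this form.
- a linear integrating factor — the unknown enters nonlinearly (through a power, a denominator, or a transcendental function), which the linear integrating-factor recipe cannot absorb as-is — any repair would come from a preliminary substitution, not the factor.


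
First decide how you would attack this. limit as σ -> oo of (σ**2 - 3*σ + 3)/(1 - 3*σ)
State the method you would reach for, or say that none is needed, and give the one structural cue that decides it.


Technique: dominant-term comparison — growth-rate triage: the leading powers of σ decide the limit, everything else is noise. Viewed as a single quotient this is an ∞/∞ form — an at-infinity application of l'Hôpital's rule would also resolve it; comparing leading growth reads the answer without differentiating.


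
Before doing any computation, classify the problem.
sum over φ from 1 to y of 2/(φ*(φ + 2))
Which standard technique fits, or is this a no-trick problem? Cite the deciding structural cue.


Diagnosis: telescoping — 2/(φ*(φ + 2)) hides a difference of shifted reciprocals — decompose it and the middle of the sum vanishes.


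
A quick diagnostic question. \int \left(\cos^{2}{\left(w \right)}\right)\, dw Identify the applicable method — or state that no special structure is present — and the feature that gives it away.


Method: a trigonometric identity — apply power reduction to \cos^{2}{\left(w \right)}; each application halves the trigonometric degree.


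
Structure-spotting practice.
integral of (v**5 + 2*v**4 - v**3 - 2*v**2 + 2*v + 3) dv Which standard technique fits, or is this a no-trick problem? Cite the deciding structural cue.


Method: no special technique — scan for structure and find none: constant multiples of powers of v, integrate directly.


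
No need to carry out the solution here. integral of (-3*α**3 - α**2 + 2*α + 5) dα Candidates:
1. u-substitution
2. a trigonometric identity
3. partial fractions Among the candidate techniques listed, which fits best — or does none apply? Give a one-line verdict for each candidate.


Method: no special technique — scan for structure and find none: constant multiples of powers of α, integrate directly.
- u-substitution — any workable substitution here is cosmetic — the integrand is already in directly integrable form.
- a trigonometric identity: no sine or cosine appears, so there is nothing for a trigonometric identity to act on.
- partial fractions — the expression is not a ratio of polynomials that decomposes further.


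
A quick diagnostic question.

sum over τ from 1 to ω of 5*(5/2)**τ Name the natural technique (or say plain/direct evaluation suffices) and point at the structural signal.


Verdict: the geometric series formula — check a ratio of consecutive terms: it is 5/2, independent of the index, so the geometric formula closes the sum.


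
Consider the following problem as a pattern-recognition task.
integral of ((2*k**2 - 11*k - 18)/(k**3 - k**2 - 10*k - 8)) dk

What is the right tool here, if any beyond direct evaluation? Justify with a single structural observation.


Method: partial fractions — the factorization of k**3 - k**2 - 10*k - 8 is the whole battle; after it, each term is a table integral.


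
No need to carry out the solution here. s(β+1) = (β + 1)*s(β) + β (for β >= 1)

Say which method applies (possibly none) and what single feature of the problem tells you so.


Verdict: a summation factor — it is first-order linear but the coefficient β + 1 depends on the index, so multiply through by a summation factor to telescope it.


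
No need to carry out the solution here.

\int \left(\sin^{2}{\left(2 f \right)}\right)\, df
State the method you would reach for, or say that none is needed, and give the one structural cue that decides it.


Diagnosis: a trigonometric identity — the exponent on \sin^{2}{\left(2 f \right)} is even — the power-reduction identity is the standard preprocessing step.


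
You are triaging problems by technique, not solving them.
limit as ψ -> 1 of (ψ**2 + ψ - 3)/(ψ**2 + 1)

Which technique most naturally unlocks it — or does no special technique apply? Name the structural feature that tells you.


Method: no special technique — no vanishing denominator and no indeterminate clash at the point — evaluation is immediate.


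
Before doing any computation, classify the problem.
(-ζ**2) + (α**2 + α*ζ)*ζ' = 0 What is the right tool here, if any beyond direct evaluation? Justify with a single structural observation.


Best approach: the homogeneous substitution — the slope's numerator and denominator have matching total degree, so it depends only on ζ/α and the ratio substitution collapses it. A Bernoulli substitution after rearrangement (possibly exchanging dependent and independent variable) is a fair alternative; the homogeneous route works on the equation as it stands.


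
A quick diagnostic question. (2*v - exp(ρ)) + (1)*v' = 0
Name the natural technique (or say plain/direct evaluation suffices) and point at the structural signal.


Diagnosis: a linear integrating factor — the unknown enters only to the first power against a nonzero forcing term — the integrating-factor template applies directly.


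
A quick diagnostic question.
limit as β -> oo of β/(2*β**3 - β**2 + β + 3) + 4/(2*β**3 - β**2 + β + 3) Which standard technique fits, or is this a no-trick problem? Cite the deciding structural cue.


Method: dominant-term comparison — growth-rate triage: the leading powers of β decide the limit, everything else is noise. As a single quotient, the ∞/∞ shape would yield to repeated differentiation as well — the growth comparison gets there in one look.


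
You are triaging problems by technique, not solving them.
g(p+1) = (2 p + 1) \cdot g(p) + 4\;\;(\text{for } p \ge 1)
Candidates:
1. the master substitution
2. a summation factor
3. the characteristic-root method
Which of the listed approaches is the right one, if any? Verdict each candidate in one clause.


Diagnosis: a summation factor — first-order, linear, moving coefficient 2 p + 1: the discrete analogue of an integrating factor handles it.
- the master substitution — the recursion steps by a constant offset, so exponential reindexing is pointless.
- a summation factor — applies; the problem has the shape this method handles.
- the characteristic-root method — the coefficients change with the index, which the root method cannot absorb.


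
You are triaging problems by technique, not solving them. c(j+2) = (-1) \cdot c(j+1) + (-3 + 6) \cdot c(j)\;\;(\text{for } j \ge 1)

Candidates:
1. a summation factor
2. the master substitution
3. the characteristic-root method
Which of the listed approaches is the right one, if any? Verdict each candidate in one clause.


Diagnosis: the characteristic-root method — every coefficient is a fixed number and the forcing is zero — substitute r^j and read off the root equation.
- a summation factor — a summation factor telescopes one-step recursions; this one carries higher-order memory.
- the master substitution — the recursion steps by a constant offset, so exponential reindexing is pointless.
- the characteristic-root method — yes, a natural case for it.


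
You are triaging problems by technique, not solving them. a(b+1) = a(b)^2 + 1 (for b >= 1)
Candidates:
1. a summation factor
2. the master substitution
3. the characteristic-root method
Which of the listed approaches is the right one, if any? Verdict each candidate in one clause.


Verdict: no special technique — the recurrence is nonlinear in the sequence values; study it directly, no linear machinery applies.
- a summation factor — the recursion is nonlinear — outside the first-order linear family a summation factor addresses.
- the master substitution: there is no divide-the-index recursive argument.
- the characteristic-root method: nonlinearity rules out exponential-mode superposition from the start.


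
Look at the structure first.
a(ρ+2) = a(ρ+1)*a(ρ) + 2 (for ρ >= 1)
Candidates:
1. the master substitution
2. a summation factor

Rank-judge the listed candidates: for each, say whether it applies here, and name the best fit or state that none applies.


Technique: no special technique — the new term depends nonlinearly on the old ones, which disqualifies every superposition-based technique.
- the master substitution: this is shift-type recursion, outside the divide-and-conquer template.
- a summation factor — no summation factor applies — the rule is not linear in the sequence values.


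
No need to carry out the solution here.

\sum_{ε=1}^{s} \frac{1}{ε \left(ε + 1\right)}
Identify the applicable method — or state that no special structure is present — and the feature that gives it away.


Method: telescoping — the denominator's roots in \frac{1}{ε \left(ε + 1\right)} sit an integer apart: decomposition produces a self-cancelling chain.


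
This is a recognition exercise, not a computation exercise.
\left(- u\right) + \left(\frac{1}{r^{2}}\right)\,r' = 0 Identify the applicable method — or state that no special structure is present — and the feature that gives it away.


Method: separation of variables — solved for the derivative, the right side splits multiplicatively into a function of each variable alone — divide and integrate each side. The equation is exact as it stands too — a potential function exists — though separation reads the split structure directly.


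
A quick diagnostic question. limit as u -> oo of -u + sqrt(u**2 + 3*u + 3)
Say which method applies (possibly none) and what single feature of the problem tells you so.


Method: conjugate multiplication — infinity minus infinity with a radical in play — multiply by the conjugate so the divergences of sqrt(u**2 + 3*u + 3) and u annihilate.


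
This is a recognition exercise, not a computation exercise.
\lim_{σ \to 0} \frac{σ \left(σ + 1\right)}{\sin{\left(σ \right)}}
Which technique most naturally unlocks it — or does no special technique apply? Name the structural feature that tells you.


Technique: l'Hôpital's rule (0/0) — both numerator and denominator vanish at 0: the genuine 0/0 indeterminate that l'Hôpital exists for. A first-order expansion at the point is an equally standard path; the rule packages it.


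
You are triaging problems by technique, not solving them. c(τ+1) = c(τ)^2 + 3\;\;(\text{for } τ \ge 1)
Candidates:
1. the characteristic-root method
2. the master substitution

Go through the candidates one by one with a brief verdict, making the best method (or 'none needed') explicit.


Best approach: no special technique — the map from one term to the next is curved, not linear, so linear closed-form machinery does not attach.
- the characteristic-root method: nonlinearity rules out exponential-mode superposition from the start.
- the master substitution: with no divided-index recursive call, reindexing by powers of a base buys nothing.


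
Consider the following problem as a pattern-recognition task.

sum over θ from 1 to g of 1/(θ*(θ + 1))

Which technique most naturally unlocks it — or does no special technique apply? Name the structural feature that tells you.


Technique: telescoping — 1/(θ*(θ + 1)) decomposes into shift-paired simple fractions; the series telescopes to finitely many boundary pieces.


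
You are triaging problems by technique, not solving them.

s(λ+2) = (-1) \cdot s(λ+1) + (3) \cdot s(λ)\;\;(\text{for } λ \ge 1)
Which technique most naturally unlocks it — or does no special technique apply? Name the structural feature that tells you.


Technique: the characteristic-root method — every coefficient is a fixed number and the forcing is zero — substitute r^λ and read off the root equation.


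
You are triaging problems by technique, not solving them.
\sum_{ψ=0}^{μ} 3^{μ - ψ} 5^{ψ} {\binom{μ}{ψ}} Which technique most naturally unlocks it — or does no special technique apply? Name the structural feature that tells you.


Technique: the binomial theorem — {\binom{μ}{ψ}} weighting matched powers of 5 and 3 is the expanded form of (5 + 3)^μ — fold it back up.


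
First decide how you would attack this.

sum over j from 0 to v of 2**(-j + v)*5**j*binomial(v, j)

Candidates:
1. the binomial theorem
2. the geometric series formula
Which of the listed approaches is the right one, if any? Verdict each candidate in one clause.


Technique: the binomial theorem — terms weighting binomial(v, j) against matched powers of 5 and 2 reassemble into (5 + 2)^v by the binomial theorem.
- the binomial theorem: applies; the problem has the shape this method handles.
- the geometric series formula — no single multiplier carries one term to the next throughout the sum.


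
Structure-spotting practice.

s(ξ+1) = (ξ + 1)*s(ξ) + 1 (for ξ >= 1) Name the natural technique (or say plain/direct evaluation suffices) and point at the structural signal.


Diagnosis: a summation factor — first-order linear but the coefficient ξ + 1 moves with the index — divide by the cumulative product and telescope.


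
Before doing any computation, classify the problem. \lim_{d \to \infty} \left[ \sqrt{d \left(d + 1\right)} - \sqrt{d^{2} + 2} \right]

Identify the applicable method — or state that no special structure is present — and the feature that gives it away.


Method: conjugate multiplication — this difference gives up after one conjugate multiplication — the radical structure cancels against its conjugate.


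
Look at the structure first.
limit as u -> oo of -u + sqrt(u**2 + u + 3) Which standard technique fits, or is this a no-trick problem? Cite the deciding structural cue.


Method: conjugate multiplication — divergence minus divergence hides a finite answer — expose it by pairing sqrt(u**2 + u + 3) - u with its conjugate.


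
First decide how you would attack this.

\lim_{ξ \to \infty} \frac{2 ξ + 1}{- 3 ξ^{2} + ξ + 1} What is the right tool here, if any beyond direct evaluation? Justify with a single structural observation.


Diagnosis: dominant-term comparison — as ξ grows, only the highest-degree terms matter — compare leading terms and read the limit off. As a single quotient, the ∞/∞ shape would yield to repeated differentiation as well — the growth comparison gets there in one look.


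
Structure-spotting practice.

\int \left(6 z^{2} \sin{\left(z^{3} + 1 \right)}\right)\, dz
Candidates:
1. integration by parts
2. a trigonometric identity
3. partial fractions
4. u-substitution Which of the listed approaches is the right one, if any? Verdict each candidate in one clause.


Best approach: u-substitution — collected, the integrand has one factor that is, up to a constant, the derivative of an inner expression the rest depends on — substitute for that inner expression.
- integration by parts: a polynomial factor is present, but its partner is not an exp, sine, or cosine of a degree-1 argument, nor a logarithm.
- a trigonometric identity — the trigonometric factor has no even power to reduce and no cross-frequency product to convert — the standard power-reduction and product-to-sum identities do not engage it.
- partial fractions: there is no rational-function structure to decompose.
- u-substitution — yes, a natural case for it.


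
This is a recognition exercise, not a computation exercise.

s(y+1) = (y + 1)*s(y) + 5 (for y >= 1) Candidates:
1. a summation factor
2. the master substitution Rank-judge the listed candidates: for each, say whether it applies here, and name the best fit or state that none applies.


Technique: a summation factor — it is first-order linear but the coefficient y + 1 depends on the index, so multiply through by a summation factor to telescope it.
- a summation factor — yes — fits the structure here.
- the master substitution: the recursion steps by a constant offset, so exponential reindexing is pointless.


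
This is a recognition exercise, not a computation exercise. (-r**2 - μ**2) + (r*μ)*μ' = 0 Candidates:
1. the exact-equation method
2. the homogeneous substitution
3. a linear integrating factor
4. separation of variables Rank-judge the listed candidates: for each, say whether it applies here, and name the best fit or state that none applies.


Verdict: the homogeneous substitution — the slope is degree-zero homogeneous: the ratio substitution v = μ/r collapses it. Rearranged, this also fits the Bernoulli template directly; the homogeneous substitution reads the structure without the rearrangement.
- the exact-equation method — the mixed-partials test fails on this split — it is not an exact differential as presented.
- the homogeneous substitution: yes — fits the structure here.
- a linear integrating factor: the unknown enters nonlinearly (through a power, a denominator, or a transcendental function), which the linear integrating-factor recipe cannot absorb as-is — any repair would come from a preliminary substitution, not the factor.
- separation of variables: the two dependences do not factor apart.


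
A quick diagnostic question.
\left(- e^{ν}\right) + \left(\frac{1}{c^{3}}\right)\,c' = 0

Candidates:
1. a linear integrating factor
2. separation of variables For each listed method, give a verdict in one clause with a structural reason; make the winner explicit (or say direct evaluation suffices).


Technique: separation of variables — solved for the derivative, the right side splits multiplicatively into a function of each variable alone — divide and integrate each side.
- a linear integrating factor — a nonlinear term in the unknown puts this outside the integrating-factor template.
- separation of variables — applies; the problem has the shape this method handles.


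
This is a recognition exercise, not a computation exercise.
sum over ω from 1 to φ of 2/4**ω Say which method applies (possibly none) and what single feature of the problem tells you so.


Best approach: the geometric series formula — consecutive terms stand in a fixed index-free ratio — the geometric sum formula closes it.


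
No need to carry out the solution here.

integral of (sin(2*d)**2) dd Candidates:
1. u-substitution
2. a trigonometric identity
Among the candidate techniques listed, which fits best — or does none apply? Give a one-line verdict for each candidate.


Diagnosis: a trigonometric identity — the exponent on sin(2*d)**2 is even — the power-reduction identity is the standard preprocessing step.
- u-substitution — no subexpression of the integrand serves as a whole-integral substitution inner — individual terms may offer their own, but none carries its derivative as a factor of the full integrand; a working change of variable would have to be constructed from outside the expression.
- a trigonometric identity — yes — fits the structure here.


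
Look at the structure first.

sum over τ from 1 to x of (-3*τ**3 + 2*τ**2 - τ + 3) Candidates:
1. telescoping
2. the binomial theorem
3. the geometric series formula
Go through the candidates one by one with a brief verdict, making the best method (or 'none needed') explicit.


Best approach: no special technique — the summand is a plain polynomial in τ (expanding first if it arrives factored); standard power-sum formulas evaluate it term by term.
- telescoping — computed from the summand as displayed, the partial sums build up without the pairwise collapse telescoping exploits.
- the binomial theorem — no binomial coefficients pair with matched powers.
- the geometric series formula — the term-to-term ratio changes with the index, so the geometric formula cannot close it.


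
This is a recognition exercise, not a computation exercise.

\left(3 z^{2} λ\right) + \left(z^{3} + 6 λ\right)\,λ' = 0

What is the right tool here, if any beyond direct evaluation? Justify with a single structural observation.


Technique: the exact-equation method — checking ∂/∂λ of 3 z^{2} λ against ∂/∂z of z^{3} + 6 λ: they match — the equation is exact as it stands.


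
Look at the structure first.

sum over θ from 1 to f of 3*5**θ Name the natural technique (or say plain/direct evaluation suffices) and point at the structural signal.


Best approach: the geometric series formula — each summand is the previous one scaled by 5; that constant multiplier is itself the geometric structure.


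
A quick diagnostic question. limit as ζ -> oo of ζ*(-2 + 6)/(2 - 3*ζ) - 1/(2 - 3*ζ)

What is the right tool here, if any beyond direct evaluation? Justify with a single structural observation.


Technique: dominant-term comparison — at large ζ only the top-degree terms survive; compare the leading terms and the limit falls out. As a single quotient, the ∞/∞ shape would yield to repeated differentiation as well — the growth comparison gets there in one look.


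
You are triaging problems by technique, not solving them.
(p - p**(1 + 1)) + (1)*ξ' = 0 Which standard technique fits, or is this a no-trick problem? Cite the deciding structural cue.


Best approach: no special technique — solved for the derivative, no ξ appears — this is antidifferentiation in p wearing ODE clothing.


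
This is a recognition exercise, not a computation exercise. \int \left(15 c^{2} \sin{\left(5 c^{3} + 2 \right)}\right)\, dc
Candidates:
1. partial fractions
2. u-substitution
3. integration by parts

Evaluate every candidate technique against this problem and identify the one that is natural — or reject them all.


Best approach: u-substitution — structure check: outer function, inner expression 5 c^{3} + 2, inner derivative as a factor — the classic u = 5 c^{3} + 2 pattern.
- partial fractions: there is no rational-function structure to decompose.
- u-substitution — yes — fits the structure here.
- integration by parts — the non-polynomial partner is not one of the parts kernels — exp, sine, or cosine with a degree-1 argument, or a logarithm.


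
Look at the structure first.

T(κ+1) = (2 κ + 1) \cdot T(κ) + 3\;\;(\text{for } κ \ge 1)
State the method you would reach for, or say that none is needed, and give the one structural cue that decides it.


Verdict: a summation factor — the coefficient 2 κ + 1 drifts with the index, so no fixed root exists; normalizing by the cumulative product telescopes it.


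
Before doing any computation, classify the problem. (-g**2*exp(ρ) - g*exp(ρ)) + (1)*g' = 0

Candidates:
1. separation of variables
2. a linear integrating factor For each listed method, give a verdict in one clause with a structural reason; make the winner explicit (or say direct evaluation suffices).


Diagnosis: separation of variables — separating collects all g-dependence with the derivative and leaves all ρ-dependence opposite: variables separate. This doubles as a Bernoulli equation in the unknown as written; dividing and integrating works on it directly.
- separation of variables: yes — fits the structure here.
- a linear integrating factor: a nonlinear term in the unknown puts this outside the integrating-factor template.


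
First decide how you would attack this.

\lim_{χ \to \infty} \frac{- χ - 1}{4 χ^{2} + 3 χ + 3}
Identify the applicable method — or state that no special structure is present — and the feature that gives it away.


Verdict: dominant-term comparison — divide through by the highest power of χ; every lower-order term dies and the dominant terms decide the limit. Viewed as a single quotient this is an ∞/∞ form — an at-infinity application of l'Hôpital's rule would also resolve it; comparing leading growth reads the answer without differentiating.


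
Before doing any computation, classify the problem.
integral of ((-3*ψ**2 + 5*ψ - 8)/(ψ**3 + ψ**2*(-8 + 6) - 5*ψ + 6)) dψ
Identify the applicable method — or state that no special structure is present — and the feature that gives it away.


Method: partial fractions — a proper rational integrand over the factorable (ψ**3 + ψ**2*(-8 + 6) - 5*ψ + 6): partial fractions reduce it to elementary pieces.


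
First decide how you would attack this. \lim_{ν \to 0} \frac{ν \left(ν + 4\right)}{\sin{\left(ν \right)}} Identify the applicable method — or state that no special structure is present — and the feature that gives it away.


Verdict: l'Hôpital's rule (0/0) — plug in 0: top and bottom both hit zero, so differentiate each and retry. One could equally expand both pieces locally and compare leading terms; the rule does that in one stroke.


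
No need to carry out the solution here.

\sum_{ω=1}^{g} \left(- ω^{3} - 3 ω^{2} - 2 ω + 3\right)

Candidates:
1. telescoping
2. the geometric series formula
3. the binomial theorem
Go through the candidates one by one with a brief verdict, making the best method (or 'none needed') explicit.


Method: no special technique — no ratio, no shift structure, no binomial pattern: sum the constant-multiple powers of ω with known formulas.
- telescoping — in the displayed form, no term reappears at a neighboring index to cancel against.
- the geometric series formula — the ratio of consecutive terms depends on the index.
- the binomial theorem — the terms lack the binomial-coefficient-weighted complementary-power pattern of an expansion.


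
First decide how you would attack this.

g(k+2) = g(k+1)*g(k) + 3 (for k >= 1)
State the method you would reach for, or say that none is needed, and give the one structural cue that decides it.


Technique: no special technique — the map from one term to the next is curved, not linear, so linear closed-form machinery does not attach.


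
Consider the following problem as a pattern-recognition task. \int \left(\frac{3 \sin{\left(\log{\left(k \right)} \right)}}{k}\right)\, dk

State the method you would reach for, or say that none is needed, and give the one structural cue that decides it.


Technique: u-substitution — collected, the integrand has one factor that is, up to a constant, the derivative of an inner expression the rest depends on — substitute for that inner expression.


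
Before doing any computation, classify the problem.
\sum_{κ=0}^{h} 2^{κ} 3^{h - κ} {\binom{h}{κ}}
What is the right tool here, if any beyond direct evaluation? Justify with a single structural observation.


Verdict: the binomial theorem — the summand is term κ of a binomial expansion in 2 and 3; the whole sum is a single power.


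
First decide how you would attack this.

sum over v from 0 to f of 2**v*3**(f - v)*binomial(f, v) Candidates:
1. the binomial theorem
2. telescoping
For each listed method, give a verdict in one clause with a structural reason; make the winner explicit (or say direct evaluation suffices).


Diagnosis: the binomial theorem — the summand is term v of a binomial expansion in 2 and 3; the whole sum is a single power.
- the binomial theorem — a fit — the right tool for this form.
- telescoping: writing out consecutive terms as given produces no pairwise cancellation.


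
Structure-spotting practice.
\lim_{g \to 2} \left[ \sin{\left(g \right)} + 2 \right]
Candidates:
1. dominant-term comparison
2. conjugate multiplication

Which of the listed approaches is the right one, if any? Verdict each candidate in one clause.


Technique: no special technique — no vanishing denominator and no indeterminate clash at the point — evaluation is immediate.
- dominant-term comparison — this is not a rational comparison of growth rates at infinity.
- conjugate multiplication: the conjugate move applies to radical differences, which this is not.


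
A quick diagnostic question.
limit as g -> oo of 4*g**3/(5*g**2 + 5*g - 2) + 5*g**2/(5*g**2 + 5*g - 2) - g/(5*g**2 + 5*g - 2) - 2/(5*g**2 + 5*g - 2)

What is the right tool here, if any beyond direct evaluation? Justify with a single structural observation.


Verdict: dominant-term comparison — growth-rate triage: the leading powers of g decide the limit, everything else is noise. Differentiating the expression as a single quotient would eventually settle it as well; matching dominant growth settles it immediately.


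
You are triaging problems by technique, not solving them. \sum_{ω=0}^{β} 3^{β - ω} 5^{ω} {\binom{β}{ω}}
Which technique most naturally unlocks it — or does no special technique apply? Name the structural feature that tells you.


Technique: the binomial theorem — {\binom{β}{ω}} weighting matched powers of 5 and 3 is the expanded form of (5 + 3)^β — fold it back up.


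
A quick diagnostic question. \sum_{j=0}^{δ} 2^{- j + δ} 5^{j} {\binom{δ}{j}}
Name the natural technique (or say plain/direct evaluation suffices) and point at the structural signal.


Diagnosis: the binomial theorem — the summand is term j of a binomial expansion in 5 and 2; the whole sum is a single power.


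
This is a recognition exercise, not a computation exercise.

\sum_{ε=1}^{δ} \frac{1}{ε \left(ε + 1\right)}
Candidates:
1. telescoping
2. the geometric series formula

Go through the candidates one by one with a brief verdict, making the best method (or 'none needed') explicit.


Best approach: telescoping — rewrite \frac{1}{ε \left(ε + 1\right)} as simple fractions and successive terms eat each other — only the edges survive.
- telescoping — yes — fits the structure here.
- the geometric series formula: dividing successive terms gives an index-dependent quantity, not a constant.


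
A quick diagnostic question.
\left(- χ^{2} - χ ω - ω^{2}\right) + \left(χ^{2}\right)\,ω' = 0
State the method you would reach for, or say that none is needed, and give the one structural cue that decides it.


Diagnosis: the homogeneous substitution — the slope is degree-zero homogeneous: the ratio substitution v = ω/χ collapses it.


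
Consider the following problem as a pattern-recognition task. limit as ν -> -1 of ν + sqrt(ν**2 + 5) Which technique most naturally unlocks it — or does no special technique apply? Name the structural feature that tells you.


Technique: no special technique — the function is continuous at -1; evaluation is itself the limit, no machinery required.


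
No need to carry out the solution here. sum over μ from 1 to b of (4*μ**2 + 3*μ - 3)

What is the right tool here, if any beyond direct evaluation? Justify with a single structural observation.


Diagnosis: no special technique — with only polynomial terms in μ present, the classical sum-of-powers identities are all you need.


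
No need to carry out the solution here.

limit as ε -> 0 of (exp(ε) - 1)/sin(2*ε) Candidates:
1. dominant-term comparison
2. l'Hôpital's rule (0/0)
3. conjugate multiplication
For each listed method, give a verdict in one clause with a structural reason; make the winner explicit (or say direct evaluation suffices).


Best approach: l'Hôpital's rule (0/0) — both numerator and denominator vanish at 0: the genuine 0/0 indeterminate that l'Hôpital exists for. Known elementary limits would finish this too — the rule just bypasses the case analysis.
- dominant-term comparison — leading-power comparison does not apply to this form.
- l'Hôpital's rule (0/0): applicable, and directly so.
- conjugate multiplication — there are no radicals in tension whose conjugate would simplify matters.


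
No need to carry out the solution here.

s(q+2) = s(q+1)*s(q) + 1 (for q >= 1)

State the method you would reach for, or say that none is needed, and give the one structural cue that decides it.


Technique: no special technique — nonlinear feedback in the recursion rules out every root- or factor-based technique.


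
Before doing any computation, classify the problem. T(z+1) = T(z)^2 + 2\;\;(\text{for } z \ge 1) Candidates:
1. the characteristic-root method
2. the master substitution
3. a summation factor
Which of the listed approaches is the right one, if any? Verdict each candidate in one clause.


Method: no special technique — the sequence value feeds back through itself nonlinearly — linear superposition fails, and every superposition-based closed form fails with it.
- the characteristic-root method: nonlinearity rules out exponential-mode superposition from the start.
- the master substitution — with no divided-index recursive call, reindexing by powers of a base buys nothing.
- a summation factor — the recursion is nonlinear — outside the first-order linear family a summation factor addresses.


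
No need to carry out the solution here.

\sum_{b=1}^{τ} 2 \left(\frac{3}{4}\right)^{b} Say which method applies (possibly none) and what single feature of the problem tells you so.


Method: the geometric series formula — check a ratio of consecutive terms: it is \frac{3}{4}, independent of the index, so the geometric formula closes the sum.


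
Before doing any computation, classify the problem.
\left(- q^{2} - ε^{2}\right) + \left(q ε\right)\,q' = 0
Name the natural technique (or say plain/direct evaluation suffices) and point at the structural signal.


Best approach: the homogeneous substitution — the slope's numerator and denominator share total degree; set v = q/ε and the equation drops to separable form. A Bernoulli rewrite works here as the equation stands — the homogeneous substitution is the more immediate reading.


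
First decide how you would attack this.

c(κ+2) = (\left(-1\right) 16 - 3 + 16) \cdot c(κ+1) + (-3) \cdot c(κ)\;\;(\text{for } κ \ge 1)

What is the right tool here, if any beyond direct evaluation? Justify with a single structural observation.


Diagnosis: the characteristic-root method — shift-invariance with fixed coefficients calls for exponential trials; the characteristic polynomial finds every r^κ.


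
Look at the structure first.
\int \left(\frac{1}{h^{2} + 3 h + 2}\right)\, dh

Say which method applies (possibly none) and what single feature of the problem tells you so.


Technique: partial fractions — rational integrand, reducible denominator h^{2} + 3 h + 2: decompose first, integrate second.


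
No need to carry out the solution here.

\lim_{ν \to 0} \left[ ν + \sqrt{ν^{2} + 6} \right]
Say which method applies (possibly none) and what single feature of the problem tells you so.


Technique: no special technique — the function is continuous at 0; evaluation is itself the limit, no machinery required.


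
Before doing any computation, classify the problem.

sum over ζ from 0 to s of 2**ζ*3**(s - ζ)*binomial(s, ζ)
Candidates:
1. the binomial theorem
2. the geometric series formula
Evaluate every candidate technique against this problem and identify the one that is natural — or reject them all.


Method: the binomial theorem — terms weighting binomial(s, ζ) against matched powers of 2 and 3 reassemble into (2 + 3)^s by the binomial theorem.
- the binomial theorem — yes — fits the structure here.
- the geometric series formula — dividing successive terms gives an index-dependent quantity, not a constant.


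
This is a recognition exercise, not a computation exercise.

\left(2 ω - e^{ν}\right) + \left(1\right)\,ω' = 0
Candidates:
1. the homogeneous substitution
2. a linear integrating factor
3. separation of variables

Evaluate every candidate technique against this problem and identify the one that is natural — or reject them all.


Best approach: a linear integrating factor — ω enters only linearly with coefficient 2; multiply by exp of the integral of 2 and the left side becomes one derivative.
- the homogeneous substitution: the slope changes under joint rescaling, failing the degree-zero test.
- a linear integrating factor — yes — fits the structure here.
- separation of variables — the two dependences are entangled, not a clean product of one-variable pieces.


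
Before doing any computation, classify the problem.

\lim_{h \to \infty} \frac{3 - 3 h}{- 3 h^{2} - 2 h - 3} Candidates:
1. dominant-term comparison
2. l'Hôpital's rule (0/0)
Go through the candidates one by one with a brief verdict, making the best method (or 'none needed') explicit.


Method: dominant-term comparison — divide by the highest power of h present: lower-order terms vanish and the dominant ratio remains.
- dominant-term comparison — yes, a natural case for it.
- l'Hôpital's rule (0/0): as a single quotient the expression runs to ∞/∞ at the limit point — an at-infinity form of the rule would apply, though the leading-growth comparison is the direct reading.


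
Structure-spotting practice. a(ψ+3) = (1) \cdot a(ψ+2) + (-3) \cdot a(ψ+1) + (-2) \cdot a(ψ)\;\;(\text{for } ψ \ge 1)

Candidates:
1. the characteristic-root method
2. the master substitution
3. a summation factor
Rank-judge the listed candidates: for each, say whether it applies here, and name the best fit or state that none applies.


Technique: the characteristic-root method — the recurrence treats every index alike (constant coefficients, no forcing) — precisely the regime where r^ψ trials close it.
- the characteristic-root method: applicable, and directly so.
- the master substitution: the recursive argument is a shift of the index, not a fixed fraction of it.
- a summation factor — a summation factor telescopes one-step recursions; this one carries higher-order memory.


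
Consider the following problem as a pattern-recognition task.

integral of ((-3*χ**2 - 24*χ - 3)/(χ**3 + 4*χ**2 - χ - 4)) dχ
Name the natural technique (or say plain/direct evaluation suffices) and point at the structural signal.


Method: partial fractions — the bottom factors while the top stays lower-degree — split into simple fractions and integrate piece by piece.


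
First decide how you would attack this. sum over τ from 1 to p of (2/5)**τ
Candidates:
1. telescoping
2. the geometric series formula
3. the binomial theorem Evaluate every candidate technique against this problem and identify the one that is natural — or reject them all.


Verdict: the geometric series formula — consecutive terms stand in a fixed index-free ratio — the geometric sum formula closes it.
- telescoping: computed from the summand as displayed, the partial sums build up without the pairwise collapse telescoping exploits.
- the geometric series formula: yes, a natural case for it.
- the binomial theorem — the summand does not match any term pattern of an expanded binomial power.
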